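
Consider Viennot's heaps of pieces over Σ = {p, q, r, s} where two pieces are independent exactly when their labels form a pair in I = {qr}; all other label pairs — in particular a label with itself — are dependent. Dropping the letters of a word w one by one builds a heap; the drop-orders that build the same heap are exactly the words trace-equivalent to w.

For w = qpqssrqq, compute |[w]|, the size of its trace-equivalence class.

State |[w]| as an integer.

piece 0:q — minimal
piece 1:p rests on {0:q}
piece 2:q rests on {1:p}
piece 3:s rests on {2:q}
piece 4:s rests on {3:s}
piece 5:r rests on {4:s}
piece 6:q rests on {4:s}
piece 7:q rests on {6:q}
minimal pieces: {0:q}
ways to finish when only these pieces remain (= sum over removing one remaining piece with nothing left below it):
  1 left: {5}→1  {7}→1
  2 left: {5,7}→2  {6,7}→1
  3 left: {5,6,7}→3
  4 left: {4,5,6,7}→3
  5 left: {3,4,5,6,7}→3
  6 left: {2,3,4,5,6,7}→3
  placing 0:q first → 3 extensions

3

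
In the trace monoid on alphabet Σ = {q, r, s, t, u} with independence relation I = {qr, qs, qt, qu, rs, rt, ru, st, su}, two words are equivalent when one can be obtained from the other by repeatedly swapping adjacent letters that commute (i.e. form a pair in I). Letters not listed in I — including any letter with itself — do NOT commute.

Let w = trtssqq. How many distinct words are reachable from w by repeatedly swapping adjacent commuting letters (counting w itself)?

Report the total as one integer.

630

0(t) covers ∅
1(r) covers ∅
2(t) covers 0:t
3(s) covers ∅
4(s) covers 3:s
5(q) covers ∅
6(q) covers 5:q
floor of heap: 0:t, 1:r, 3:s, 5:q
completions by unplaced set U, small U first (add the entries for U minus each lowest piece of U):
  |U|=1: {1}:1  {2}:1  {4}:1  {6}:1
  |U|=2: {0,2}:1  {1,2}:2  {1,4}:2  {1,6}:2  {2,4}:2  {2,6}:2  {3,4}:1  {4,6}:2  {5,6}:1
  |U|=3: {0,1,2}:3  {0,2,4}:3  {0,2,6}:3  {1,2,4}:6  {1,2,6}:6  {1,3,4}:3  {1,4,6}:6  {1,5,6}:3  {2,3,4}:3  {2,4,6}:6  {2,5,6}:3  {3,4,6}:3  {4,5,6}:3
  |U|=4: {0,1,2,4}:12  {0,1,2,6}:12  {0,2,3,4}:6  {0,2,4,6}:12  {0,2,5,6}:6  {1,2,3,4}:12  {1,2,4,6}:24  {1,2,5,6}:12  {1,3,4,6}:12  {1,4,5,6}:12  {2,3,4,6}:12  {2,4,5,6}:12  {3,4,5,6}:6
  |U|=5: {0,1,2,3,4}:30  {0,1,2,4,6}:60  {0,1,2,5,6}:30  {0,2,3,4,6}:30  {0,2,4,5,6}:30  {1,2,3,4,6}:60  {1,2,4,5,6}:60  {1,3,4,5,6}:30  {2,3,4,5,6}:30
  start at 0(t): 180
  start at 1(r): 90
  start at 3(s): 180
  start at 5(q): 180
sum over floor = 630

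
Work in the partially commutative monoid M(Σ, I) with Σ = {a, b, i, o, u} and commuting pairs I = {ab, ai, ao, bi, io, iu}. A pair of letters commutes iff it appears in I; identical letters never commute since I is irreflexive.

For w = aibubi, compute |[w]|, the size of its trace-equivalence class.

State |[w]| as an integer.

30

0(a) covers ∅
1(i) covers ∅
2(b) covers ∅
3(u) covers 0:a, 2:b
4(b) covers 3:u
5(i) covers 1:i
floor of heap: 0:a, 1:i, 2:b
completions by unplaced set U, small U first (add the entries for U minus each lowest piece of U):
  |U|=1: {4}:1  {5}:1
  |U|=2: {1,5}:1  {3,4}:1  {4,5}:2
  |U|=3: {0,3,4}:1  {1,4,5}:3  {2,3,4}:1  {3,4,5}:3
  |U|=4: {0,2,3,4}:2  {0,3,4,5}:4  {1,3,4,5}:6  {2,3,4,5}:4
  start at 0(a): 10
  start at 1(i): 10
  start at 2(b): 10
sum over floor = 30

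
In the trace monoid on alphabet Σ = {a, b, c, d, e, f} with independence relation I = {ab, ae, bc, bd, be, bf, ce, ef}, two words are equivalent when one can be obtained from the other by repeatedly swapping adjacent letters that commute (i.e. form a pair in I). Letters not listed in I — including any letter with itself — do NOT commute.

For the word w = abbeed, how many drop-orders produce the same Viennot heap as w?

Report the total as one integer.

45

0(a) covers ∅
1(b) covers ∅
2(b) covers 1:b
3(e) covers ∅
4(e) covers 3:e
5(d) covers 0:a, 4:e
floor of heap: 0:a, 1:b, 3:e
completions by unplaced set U, small U first (add the entries for U minus each lowest piece of U):
  |U|=1: {2}:1  {5}:1
  |U|=2: {0,5}:1  {1,2}:1  {2,5}:2  {4,5}:1
  |U|=3: {0,2,5}:3  {0,4,5}:2  {1,2,5}:3  {2,4,5}:3  {3,4,5}:1
  |U|=4: {0,1,2,5}:6  {0,2,4,5}:8  {0,3,4,5}:3  {1,2,4,5}:6  {2,3,4,5}:4
  start at 0(a): 10
  start at 1(b): 15
  start at 3(e): 20
sum over floor = 45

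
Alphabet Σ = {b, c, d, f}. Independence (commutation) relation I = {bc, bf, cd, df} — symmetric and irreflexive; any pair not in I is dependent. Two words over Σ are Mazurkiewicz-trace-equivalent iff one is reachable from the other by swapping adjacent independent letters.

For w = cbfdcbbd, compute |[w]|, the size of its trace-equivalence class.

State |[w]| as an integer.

piece 0:c — minimal
piece 1:b — minimal
piece 2:f rests on {0:c}
piece 3:d rests on {1:b}
piece 4:c rests on {2:f}
piece 5:b rests on {3:d}
piece 6:b rests on {5:b}
piece 7:d rests on {6:b}
minimal pieces: {0:c, 1:b}
ways to finish when only these pieces remain (= sum over removing one remaining piece with nothing left below it):
  1 left: {4}→1  {7}→1
  2 left: {2,4}→1  {4,7}→2  {6,7}→1
  3 left: {0,2,4}→1  {2,4,7}→3  {4,6,7}→3  {5,6,7}→1
  4 left: {0,2,4,7}→4  {2,4,6,7}→6  {3,5,6,7}→1  {4,5,6,7}→4
  5 left: {0,2,4,6,7}→10  {1,3,5,6,7}→1  {2,4,5,6,7}→10  {3,4,5,6,7}→5
  6 left: {0,2,4,5,6,7}→20  {1,3,4,5,6,7}→6  {2,3,4,5,6,7}→15
  placing 0:c first → 21 extensions
  placing 1:b first → 35 extensions
total linear extensions = 56

56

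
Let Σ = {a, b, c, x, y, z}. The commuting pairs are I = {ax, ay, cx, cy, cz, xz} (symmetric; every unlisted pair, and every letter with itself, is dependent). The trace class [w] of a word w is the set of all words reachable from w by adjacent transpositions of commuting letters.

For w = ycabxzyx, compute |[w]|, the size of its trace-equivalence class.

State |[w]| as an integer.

6

#0=y has no predecessor
#1=c has no predecessor
#2=a depends on [1:c]
#3=b depends on [0:y, 2:a]
#4=x depends on [3:b]
#5=z depends on [3:b]
#6=y depends on [4:x, 5:z]
#7=x depends on [6:y]
sources: [0:y, 1:c]
N(rest) = Σ N(rest − s) over sources s of rest; N(one piece) = 1:
  size 1 → [7]=1
  size 2 → [6,7]=1
  size 3 → [4,6,7]=1  [5,6,7]=1
  size 4 → [4,5,6,7]=2
  size 5 → [3,4,5,6,7]=2
  size 6 → [0,3,4,5,6,7]=2  [2,3,4,5,6,7]=2
  first=0(y) contributes 2
  first=1(c) contributes 4
|[w]| = 6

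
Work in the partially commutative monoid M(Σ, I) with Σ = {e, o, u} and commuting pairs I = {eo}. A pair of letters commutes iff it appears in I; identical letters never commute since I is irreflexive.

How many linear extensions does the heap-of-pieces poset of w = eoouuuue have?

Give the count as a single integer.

3

#0=e has no predecessor
#1=o has no predecessor
#2=o depends on [1:o]
#3=u depends on [0:e, 2:o]
#4=u depends on [3:u]
#5=u depends on [4:u]
#6=u depends on [5:u]
#7=e depends on [6:u]
sources: [0:e, 1:o]
N(rest) = Σ N(rest − s) over sources s of rest; N(one piece) = 1:
  size 1 → [7]=1
  size 2 → [6,7]=1
  size 3 → [5,6,7]=1
  size 4 → [4,5,6,7]=1
  size 5 → [3,4,5,6,7]=1
  size 6 → [0,3,4,5,6,7]=1  [2,3,4,5,6,7]=1
  first=0(e) contributes 1
  first=1(o) contributes 2
|[w]| = 3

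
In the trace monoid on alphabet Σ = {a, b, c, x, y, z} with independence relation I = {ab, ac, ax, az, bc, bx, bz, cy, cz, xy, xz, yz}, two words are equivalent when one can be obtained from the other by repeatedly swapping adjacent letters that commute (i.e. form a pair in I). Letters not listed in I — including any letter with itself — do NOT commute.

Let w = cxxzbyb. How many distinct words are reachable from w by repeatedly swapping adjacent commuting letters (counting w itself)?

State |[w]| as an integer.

piece 0:c — minimal
piece 1:x rests on {0:c}
piece 2:x rests on {1:x}
piece 3:z — minimal
piece 4:b — minimal
piece 5:y rests on {4:b}
piece 6:b rests on {5:y}
minimal pieces: {0:c, 3:z, 4:b}
ways to finish when only these pieces remain (= sum over removing one remaining piece with nothing left below it):
  1 left: {2}→1  {3}→1  {6}→1
  2 left: {1,2}→1  {2,3}→2  {2,6}→2  {3,6}→2  {5,6}→1
  3 left: {0,1,2}→1  {1,2,3}→3  {1,2,6}→3  {2,3,6}→6  {2,5,6}→3  {3,5,6}→3  {4,5,6}→1
  4 left: {0,1,2,3}→4  {0,1,2,6}→4  {1,2,3,6}→12  {1,2,5,6}→6  {2,3,5,6}→12  {2,4,5,6}→4  {3,4,5,6}→4
  5 left: {0,1,2,3,6}→20  {0,1,2,5,6}→10  {1,2,3,5,6}→30  {1,2,4,5,6}→10  {2,3,4,5,6}→20
  placing 0:c first → 60 extensions
  placing 3:z first → 20 extensions
  placing 4:b first → 60 extensions
total linear extensions = 140

140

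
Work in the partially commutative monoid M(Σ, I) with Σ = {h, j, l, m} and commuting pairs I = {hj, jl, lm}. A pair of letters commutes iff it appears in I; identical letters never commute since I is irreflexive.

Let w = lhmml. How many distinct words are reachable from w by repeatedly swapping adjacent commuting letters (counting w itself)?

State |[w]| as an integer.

3

0(l) covers ∅
1(h) covers 0:l
2(m) covers 1:h
3(m) covers 2:m
4(l) covers 1:h
floor of heap: 0:l
completions by unplaced set U, small U first (add the entries for U minus each lowest piece of U):
  |U|=1: {3}:1  {4}:1
  |U|=2: {2,3}:1  {3,4}:2
  |U|=3: {2,3,4}:3
  start at 0(l): 3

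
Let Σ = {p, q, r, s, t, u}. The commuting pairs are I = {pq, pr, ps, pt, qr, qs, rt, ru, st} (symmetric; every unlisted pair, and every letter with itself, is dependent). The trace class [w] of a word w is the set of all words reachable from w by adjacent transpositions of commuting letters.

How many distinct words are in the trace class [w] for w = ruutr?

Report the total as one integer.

0(r) covers ∅
1(u) covers ∅
2(u) covers 1:u
3(t) covers 2:u
4(r) covers 0:r
floor of heap: 0:r, 1:u
completions by unplaced set U, small U first (add the entries for U minus each lowest piece of U):
  |U|=1: {3}:1  {4}:1
  |U|=2: {0,4}:1  {2,3}:1  {3,4}:2
  |U|=3: {0,3,4}:3  {1,2,3}:1  {2,3,4}:3
  start at 0(r): 4
  start at 1(u): 6
sum over floor = 10

10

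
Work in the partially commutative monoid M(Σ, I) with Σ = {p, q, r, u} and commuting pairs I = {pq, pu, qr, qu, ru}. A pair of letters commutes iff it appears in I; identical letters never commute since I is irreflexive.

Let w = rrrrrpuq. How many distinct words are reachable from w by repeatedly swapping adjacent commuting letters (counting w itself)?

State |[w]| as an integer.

piece 0:r — minimal
piece 1:r rests on {0:r}
piece 2:r rests on {1:r}
piece 3:r rests on {2:r}
piece 4:r rests on {3:r}
piece 5:p rests on {4:r}
piece 6:u — minimal
piece 7:q — minimal
minimal pieces: {0:r, 6:u, 7:q}
ways to finish when only these pieces remain (= sum over removing one remaining piece with nothing left below it):
  1 left: {5}→1  {6}→1  {7}→1
  2 left: {4,5}→1  {5,6}→2  {5,7}→2  {6,7}→2
  3 left: {3,4,5}→1  {4,5,6}→3  {4,5,7}→3  {5,6,7}→6
  4 left: {2,3,4,5}→1  {3,4,5,6}→4  {3,4,5,7}→4  {4,5,6,7}→12
  5 left: {1,2,3,4,5}→1  {2,3,4,5,6}→5  {2,3,4,5,7}→5  {3,4,5,6,7}→20
  6 left: {0,1,2,3,4,5}→1  {1,2,3,4,5,6}→6  {1,2,3,4,5,7}→6  {2,3,4,5,6,7}→30
  placing 0:r first → 42 extensions
  placing 6:u first → 7 extensions
  placing 7:q first → 7 extensions
total linear extensions = 56

56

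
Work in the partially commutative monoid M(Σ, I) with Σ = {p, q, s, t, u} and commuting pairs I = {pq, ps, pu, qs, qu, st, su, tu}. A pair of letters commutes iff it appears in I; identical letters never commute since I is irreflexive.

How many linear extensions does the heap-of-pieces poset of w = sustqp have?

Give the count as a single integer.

#0=s has no predecessor
#1=u has no predecessor
#2=s depends on [0:s]
#3=t has no predecessor
#4=q depends on [3:t]
#5=p depends on [3:t]
sources: [0:s, 1:u, 3:t]
N(rest) = Σ N(rest − s) over sources s of rest; N(one piece) = 1:
  size 1 → [1]=1  [2]=1  [4]=1  [5]=1
  size 2 → [0,2]=1  [1,2]=2  [1,4]=2  [1,5]=2  [2,4]=2  [2,5]=2  [4,5]=2
  size 3 → [0,1,2]=3  [0,2,4]=3  [0,2,5]=3  [1,2,4]=6  [1,2,5]=6  [1,4,5]=6  [2,4,5]=6  [3,4,5]=2
  size 4 → [0,1,2,4]=12  [0,1,2,5]=12  [0,2,4,5]=12  [1,2,4,5]=24  [1,3,4,5]=8  [2,3,4,5]=8
  first=0(s) contributes 40
  first=1(u) contributes 20
  first=3(t) contributes 60
|[w]| = 120

120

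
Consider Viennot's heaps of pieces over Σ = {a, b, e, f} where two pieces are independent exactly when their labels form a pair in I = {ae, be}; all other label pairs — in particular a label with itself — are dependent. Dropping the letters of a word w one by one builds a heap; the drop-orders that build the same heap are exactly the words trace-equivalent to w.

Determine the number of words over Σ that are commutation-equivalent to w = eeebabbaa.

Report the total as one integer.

84

drop 0:e onto floor
drop 1:e onto {0:e}
drop 2:e onto {1:e}
drop 3:b onto floor
drop 4:a onto {3:b}
drop 5:b onto {4:a}
drop 6:b onto {5:b}
drop 7:a onto {6:b}
drop 8:a onto {7:a}
ground layer = {0:e, 3:b}
drop-orders for the pieces not yet dropped (sum over which currently-grounded one goes next):
  1 to go: {2} 1  {8} 1
  2 to go: {1,2} 1  {2,8} 2  {7,8} 1
  3 to go: {0,1,2} 1  {1,2,8} 3  {2,7,8} 3  {6,7,8} 1
  4 to go: {0,1,2,8} 4  {1,2,7,8} 6  {2,6,7,8} 4  {5,6,7,8} 1
  5 to go: {0,1,2,7,8} 10  {1,2,6,7,8} 10  {2,5,6,7,8} 5  {4,5,6,7,8} 1
  6 to go: {0,1,2,6,7,8} 20  {1,2,5,6,7,8} 15  {2,4,5,6,7,8} 6  {3,4,5,6,7,8} 1
  7 to go: {0,1,2,5,6,7,8} 35  {1,2,4,5,6,7,8} 21  {2,3,4,5,6,7,8} 7
  if 0:e drops first: 28 orders
  if 3:b drops first: 56 orders
heap linearizations: 84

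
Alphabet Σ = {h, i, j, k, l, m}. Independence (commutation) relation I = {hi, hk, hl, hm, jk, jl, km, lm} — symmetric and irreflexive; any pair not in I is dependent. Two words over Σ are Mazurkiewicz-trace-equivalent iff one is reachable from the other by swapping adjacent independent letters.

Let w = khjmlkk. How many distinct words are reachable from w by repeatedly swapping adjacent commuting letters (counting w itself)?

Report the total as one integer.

piece 0:k — minimal
piece 1:h — minimal
piece 2:j rests on {1:h}
piece 3:m rests on {2:j}
piece 4:l rests on {0:k}
piece 5:k rests on {4:l}
piece 6:k rests on {5:k}
minimal pieces: {0:k, 1:h}
ways to finish when only these pieces remain (= sum over removing one remaining piece with nothing left below it):
  1 left: {3}→1  {6}→1
  2 left: {2,3}→1  {3,6}→2  {5,6}→1
  3 left: {1,2,3}→1  {2,3,6}→3  {3,5,6}→3  {4,5,6}→1
  4 left: {0,4,5,6}→1  {1,2,3,6}→4  {2,3,5,6}→6  {3,4,5,6}→4
  5 left: {0,3,4,5,6}→5  {1,2,3,5,6}→10  {2,3,4,5,6}→10
  placing 0:k first → 20 extensions
  placing 1:h first → 15 extensions
total linear extensions = 35

35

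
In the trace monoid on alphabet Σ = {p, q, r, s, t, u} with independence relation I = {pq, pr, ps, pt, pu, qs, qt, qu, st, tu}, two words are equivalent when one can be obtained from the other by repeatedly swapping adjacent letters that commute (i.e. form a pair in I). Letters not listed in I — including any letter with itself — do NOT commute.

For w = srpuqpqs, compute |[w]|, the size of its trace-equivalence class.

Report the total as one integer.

#0=s has no predecessor
#1=r depends on [0:s]
#2=p has no predecessor
#3=u depends on [1:r]
#4=q depends on [1:r]
#5=p depends on [2:p]
#6=q depends on [4:q]
#7=s depends on [3:u]
sources: [0:s, 2:p]
N(rest) = Σ N(rest − s) over sources s of rest; N(one piece) = 1:
  size 1 → [5]=1  [6]=1  [7]=1
  size 2 → [2,5]=1  [3,7]=1  [4,6]=1  [5,6]=2  [5,7]=2  [6,7]=2
  size 3 → [2,5,6]=3  [2,5,7]=3  [3,5,7]=3  [3,6,7]=3  [4,5,6]=3  [4,6,7]=3  [5,6,7]=6
  size 4 → [2,3,5,7]=6  [2,4,5,6]=6  [2,5,6,7]=12  [3,4,6,7]=6  [3,5,6,7]=12  [4,5,6,7]=12
  size 5 → [1,3,4,6,7]=6  [2,3,5,6,7]=30  [2,4,5,6,7]=30  [3,4,5,6,7]=30
  size 6 → [0,1,3,4,6,7]=6  [1,3,4,5,6,7]=36  [2,3,4,5,6,7]=90
  first=0(s) contributes 126
  first=2(p) contributes 42
|[w]| = 168

168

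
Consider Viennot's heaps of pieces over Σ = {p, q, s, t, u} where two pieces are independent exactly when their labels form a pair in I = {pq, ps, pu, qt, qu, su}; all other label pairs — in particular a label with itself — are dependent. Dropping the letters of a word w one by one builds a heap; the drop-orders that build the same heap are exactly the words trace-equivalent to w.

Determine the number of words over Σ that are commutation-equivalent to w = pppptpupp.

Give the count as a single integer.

4

piece 0:p — minimal
piece 1:p rests on {0:p}
piece 2:p rests on {1:p}
piece 3:p rests on {2:p}
piece 4:t rests on {3:p}
piece 5:p rests on {4:t}
piece 6:u rests on {4:t}
piece 7:p rests on {5:p}
piece 8:p rests on {7:p}
minimal pieces: {0:p}
ways to finish when only these pieces remain (= sum over removing one remaining piece with nothing left below it):
  1 left: {6}→1  {8}→1
  2 left: {6,8}→2  {7,8}→1
  3 left: {5,7,8}→1  {6,7,8}→3
  4 left: {5,6,7,8}→4
  5 left: {4,5,6,7,8}→4
  6 left: {3,4,5,6,7,8}→4
  7 left: {2,3,4,5,6,7,8}→4
  placing 0:p first → 4 extensions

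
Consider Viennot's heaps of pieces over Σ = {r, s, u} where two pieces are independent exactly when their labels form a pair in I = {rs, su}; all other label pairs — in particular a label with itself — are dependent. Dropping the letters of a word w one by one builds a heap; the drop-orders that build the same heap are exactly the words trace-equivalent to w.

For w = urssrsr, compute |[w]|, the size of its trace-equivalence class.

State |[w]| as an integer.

35

#0=u has no predecessor
#1=r depends on [0:u]
#2=s has no predecessor
#3=s depends on [2:s]
#4=r depends on [1:r]
#5=s depends on [3:s]
#6=r depends on [4:r]
sources: [0:u, 2:s]
N(rest) = Σ N(rest − s) over sources s of rest; N(one piece) = 1:
  size 1 → [5]=1  [6]=1
  size 2 → [3,5]=1  [4,6]=1  [5,6]=2
  size 3 → [1,4,6]=1  [2,3,5]=1  [3,5,6]=3  [4,5,6]=3
  size 4 → [0,1,4,6]=1  [1,4,5,6]=4  [2,3,5,6]=4  [3,4,5,6]=6
  size 5 → [0,1,4,5,6]=5  [1,3,4,5,6]=10  [2,3,4,5,6]=10
  first=0(u) contributes 20
  first=2(s) contributes 15
|[w]| = 35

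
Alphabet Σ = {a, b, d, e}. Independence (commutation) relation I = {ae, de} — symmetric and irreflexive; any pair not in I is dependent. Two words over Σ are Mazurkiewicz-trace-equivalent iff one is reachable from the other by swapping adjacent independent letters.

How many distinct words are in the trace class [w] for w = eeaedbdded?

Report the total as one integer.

40

drop 0:e onto floor
drop 1:e onto {0:e}
drop 2:a onto floor
drop 3:e onto {1:e}
drop 4:d onto {2:a}
drop 5:b onto {3:e, 4:d}
drop 6:d onto {5:b}
drop 7:d onto {6:d}
drop 8:e onto {5:b}
drop 9:d onto {7:d}
ground layer = {0:e, 2:a}
drop-orders for the pieces not yet dropped (sum over which currently-grounded one goes next):
  1 to go: {8} 1  {9} 1
  2 to go: {7,9} 1  {8,9} 2
  3 to go: {6,7,9} 1  {7,8,9} 3
  4 to go: {6,7,8,9} 4
  5 to go: {5,6,7,8,9} 4
  6 to go: {3,5,6,7,8,9} 4  {4,5,6,7,8,9} 4
  7 to go: {1,3,5,6,7,8,9} 4  {2,4,5,6,7,8,9} 4  {3,4,5,6,7,8,9} 8
  8 to go: {0,1,3,5,6,7,8,9} 4  {1,3,4,5,6,7,8,9} 12  {2,3,4,5,6,7,8,9} 12
  if 0:e drops first: 24 orders
  if 2:a drops first: 16 orders
heap linearizations: 40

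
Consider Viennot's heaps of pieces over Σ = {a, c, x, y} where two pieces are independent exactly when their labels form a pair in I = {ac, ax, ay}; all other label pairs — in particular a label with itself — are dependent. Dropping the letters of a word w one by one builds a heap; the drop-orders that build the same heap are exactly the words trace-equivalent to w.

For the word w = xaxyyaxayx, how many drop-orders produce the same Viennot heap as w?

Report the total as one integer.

120

#0=x has no predecessor
#1=a has no predecessor
#2=x depends on [0:x]
#3=y depends on [2:x]
#4=y depends on [3:y]
#5=a depends on [1:a]
#6=x depends on [4:y]
#7=a depends on [5:a]
#8=y depends on [6:x]
#9=x depends on [8:y]
sources: [0:x, 1:a]
N(rest) = Σ N(rest − s) over sources s of rest; N(one piece) = 1:
  size 1 → [7]=1  [9]=1
  size 2 → [5,7]=1  [7,9]=2  [8,9]=1
  size 3 → [1,5,7]=1  [5,7,9]=3  [6,8,9]=1  [7,8,9]=3
  size 4 → [1,5,7,9]=4  [4,6,8,9]=1  [5,7,8,9]=6  [6,7,8,9]=4
  size 5 → [1,5,7,8,9]=10  [3,4,6,8,9]=1  [4,6,7,8,9]=5  [5,6,7,8,9]=10
  size 6 → [1,5,6,7,8,9]=20  [2,3,4,6,8,9]=1  [3,4,6,7,8,9]=6  [4,5,6,7,8,9]=15
  size 7 → [0,2,3,4,6,8,9]=1  [1,4,5,6,7,8,9]=35  [2,3,4,6,7,8,9]=7  [3,4,5,6,7,8,9]=21
  size 8 → [0,2,3,4,6,7,8,9]=8  [1,3,4,5,6,7,8,9]=56  [2,3,4,5,6,7,8,9]=28
  first=0(x) contributes 84
  first=1(a) contributes 36
|[w]| = 120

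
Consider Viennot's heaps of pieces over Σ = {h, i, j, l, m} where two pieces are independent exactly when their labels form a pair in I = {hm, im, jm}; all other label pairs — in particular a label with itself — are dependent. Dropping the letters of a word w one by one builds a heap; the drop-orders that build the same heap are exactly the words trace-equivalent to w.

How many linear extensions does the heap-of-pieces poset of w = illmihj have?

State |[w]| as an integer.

4

piece 0:i — minimal
piece 1:l rests on {0:i}
piece 2:l rests on {1:l}
piece 3:m rests on {2:l}
piece 4:i rests on {2:l}
piece 5:h rests on {4:i}
piece 6:j rests on {5:h}
minimal pieces: {0:i}
ways to finish when only these pieces remain (= sum over removing one remaining piece with nothing left below it):
  1 left: {3}→1  {6}→1
  2 left: {3,6}→2  {5,6}→1
  3 left: {3,5,6}→3  {4,5,6}→1
  4 left: {3,4,5,6}→4
  5 left: {2,3,4,5,6}→4
  placing 0:i first → 4 extensions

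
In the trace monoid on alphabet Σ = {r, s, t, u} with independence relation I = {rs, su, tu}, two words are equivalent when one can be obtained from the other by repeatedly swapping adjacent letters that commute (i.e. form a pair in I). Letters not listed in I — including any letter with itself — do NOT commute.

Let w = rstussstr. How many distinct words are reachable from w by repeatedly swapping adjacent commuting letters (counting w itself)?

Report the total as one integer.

13

#0=r has no predecessor
#1=s has no predecessor
#2=t depends on [0:r, 1:s]
#3=u depends on [0:r]
#4=s depends on [2:t]
#5=s depends on [4:s]
#6=s depends on [5:s]
#7=t depends on [6:s]
#8=r depends on [3:u, 7:t]
sources: [0:r, 1:s]
N(rest) = Σ N(rest − s) over sources s of rest; N(one piece) = 1:
  size 1 → [8]=1
  size 2 → [3,8]=1  [7,8]=1
  size 3 → [3,7,8]=2  [6,7,8]=1
  size 4 → [3,6,7,8]=3  [5,6,7,8]=1
  size 5 → [3,5,6,7,8]=4  [4,5,6,7,8]=1
  size 6 → [2,4,5,6,7,8]=1  [3,4,5,6,7,8]=5
  size 7 → [1,2,4,5,6,7,8]=1  [2,3,4,5,6,7,8]=6
  first=0(r) contributes 7
  first=1(s) contributes 6
|[w]| = 13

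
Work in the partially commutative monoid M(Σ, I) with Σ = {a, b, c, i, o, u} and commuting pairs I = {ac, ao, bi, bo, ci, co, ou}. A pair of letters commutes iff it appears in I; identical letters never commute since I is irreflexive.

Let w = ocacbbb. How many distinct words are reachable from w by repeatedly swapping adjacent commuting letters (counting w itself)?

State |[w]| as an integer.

21

#0=o has no predecessor
#1=c has no predecessor
#2=a has no predecessor
#3=c depends on [1:c]
#4=b depends on [2:a, 3:c]
#5=b depends on [4:b]
#6=b depends on [5:b]
sources: [0:o, 1:c, 2:a]
N(rest) = Σ N(rest − s) over sources s of rest; N(one piece) = 1:
  size 1 → [0]=1  [6]=1
  size 2 → [0,6]=2  [5,6]=1
  size 3 → [0,5,6]=3  [4,5,6]=1
  size 4 → [0,4,5,6]=4  [2,4,5,6]=1  [3,4,5,6]=1
  size 5 → [0,2,4,5,6]=5  [0,3,4,5,6]=5  [1,3,4,5,6]=1  [2,3,4,5,6]=2
  first=0(o) contributes 3
  first=1(c) contributes 12
  first=2(a) contributes 6
|[w]| = 21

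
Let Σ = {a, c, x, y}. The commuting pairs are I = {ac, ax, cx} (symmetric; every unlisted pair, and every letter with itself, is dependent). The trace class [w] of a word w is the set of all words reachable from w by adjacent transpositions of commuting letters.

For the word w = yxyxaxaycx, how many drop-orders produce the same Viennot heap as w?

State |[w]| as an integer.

12

piece 0:y — minimal
piece 1:x rests on {0:y}
piece 2:y rests on {1:x}
piece 3:x rests on {2:y}
piece 4:a rests on {2:y}
piece 5:x rests on {3:x}
piece 6:a rests on {4:a}
piece 7:y rests on {5:x, 6:a}
piece 8:c rests on {7:y}
piece 9:x rests on {7:y}
minimal pieces: {0:y}
ways to finish when only these pieces remain (= sum over removing one remaining piece with nothing left below it):
  1 left: {8}→1  {9}→1
  2 left: {8,9}→2
  3 left: {7,8,9}→2
  4 left: {5,7,8,9}→2  {6,7,8,9}→2
  5 left: {3,5,7,8,9}→2  {4,6,7,8,9}→2  {5,6,7,8,9}→4
  6 left: {3,5,6,7,8,9}→6  {4,5,6,7,8,9}→6
  7 left: {3,4,5,6,7,8,9}→12
  8 left: {2,3,4,5,6,7,8,9}→12
  placing 0:y first → 12 extensions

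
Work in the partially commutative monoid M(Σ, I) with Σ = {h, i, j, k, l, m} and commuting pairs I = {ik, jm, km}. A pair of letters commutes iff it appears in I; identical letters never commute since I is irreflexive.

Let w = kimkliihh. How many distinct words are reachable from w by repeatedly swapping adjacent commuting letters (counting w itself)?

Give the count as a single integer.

drop 0:k onto floor
drop 1:i onto floor
drop 2:m onto {1:i}
drop 3:k onto {0:k}
drop 4:l onto {2:m, 3:k}
drop 5:i onto {4:l}
drop 6:i onto {5:i}
drop 7:h onto {6:i}
drop 8:h onto {7:h}
ground layer = {0:k, 1:i}
drop-orders for the pieces not yet dropped (sum over which currently-grounded one goes next):
  1 to go: {8} 1
  2 to go: {7,8} 1
  3 to go: {6,7,8} 1
  4 to go: {5,6,7,8} 1
  5 to go: {4,5,6,7,8} 1
  6 to go: {2,4,5,6,7,8} 1  {3,4,5,6,7,8} 1
  7 to go: {0,3,4,5,6,7,8} 1  {1,2,4,5,6,7,8} 1  {2,3,4,5,6,7,8} 2
  if 0:k drops first: 3 orders
  if 1:i drops first: 3 orders
heap linearizations: 6

6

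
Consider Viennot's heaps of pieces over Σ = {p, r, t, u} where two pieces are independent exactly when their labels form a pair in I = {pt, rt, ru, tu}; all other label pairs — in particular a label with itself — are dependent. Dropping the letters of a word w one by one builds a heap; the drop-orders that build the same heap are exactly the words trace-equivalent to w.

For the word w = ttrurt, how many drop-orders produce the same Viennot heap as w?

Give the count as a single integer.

60

drop 0:t onto floor
drop 1:t onto {0:t}
drop 2:r onto floor
drop 3:u onto floor
drop 4:r onto {2:r}
drop 5:t onto {1:t}
ground layer = {0:t, 2:r, 3:u}
drop-orders for the pieces not yet dropped (sum over which currently-grounded one goes next):
  1 to go: {3} 1  {4} 1  {5} 1
  2 to go: {1,5} 1  {2,4} 1  {3,4} 2  {3,5} 2  {4,5} 2
  3 to go: {0,1,5} 1  {1,3,5} 3  {1,4,5} 3  {2,3,4} 3  {2,4,5} 3  {3,4,5} 6
  4 to go: {0,1,3,5} 4  {0,1,4,5} 4  {1,2,4,5} 6  {1,3,4,5} 12  {2,3,4,5} 12
  if 0:t drops first: 30 orders
  if 2:r drops first: 20 orders
  if 3:u drops first: 10 orders
heap linearizations: 60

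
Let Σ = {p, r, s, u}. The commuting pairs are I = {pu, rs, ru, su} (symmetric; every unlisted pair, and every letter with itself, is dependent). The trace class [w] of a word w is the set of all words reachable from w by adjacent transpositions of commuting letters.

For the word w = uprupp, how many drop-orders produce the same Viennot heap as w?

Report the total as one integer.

15

drop 0:u onto floor
drop 1:p onto floor
drop 2:r onto {1:p}
drop 3:u onto {0:u}
drop 4:p onto {2:r}
drop 5:p onto {4:p}
ground layer = {0:u, 1:p}
drop-orders for the pieces not yet dropped (sum over which currently-grounded one goes next):
  1 to go: {3} 1  {5} 1
  2 to go: {0,3} 1  {3,5} 2  {4,5} 1
  3 to go: {0,3,5} 3  {2,4,5} 1  {3,4,5} 3
  4 to go: {0,3,4,5} 6  {1,2,4,5} 1  {2,3,4,5} 4
  if 0:u drops first: 5 orders
  if 1:p drops first: 10 orders
heap linearizations: 15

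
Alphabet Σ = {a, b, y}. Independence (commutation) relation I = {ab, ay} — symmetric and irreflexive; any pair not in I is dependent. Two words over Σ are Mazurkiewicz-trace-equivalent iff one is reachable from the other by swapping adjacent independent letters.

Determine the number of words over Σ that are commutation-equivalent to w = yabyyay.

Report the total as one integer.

21

piece 0:y — minimal
piece 1:a — minimal
piece 2:b rests on {0:y}
piece 3:y rests on {2:b}
piece 4:y rests on {3:y}
piece 5:a rests on {1:a}
piece 6:y rests on {4:y}
minimal pieces: {0:y, 1:a}
ways to finish when only these pieces remain (= sum over removing one remaining piece with nothing left below it):
  1 left: {5}→1  {6}→1
  2 left: {1,5}→1  {4,6}→1  {5,6}→2
  3 left: {1,5,6}→3  {3,4,6}→1  {4,5,6}→3
  4 left: {1,4,5,6}→6  {2,3,4,6}→1  {3,4,5,6}→4
  5 left: {0,2,3,4,6}→1  {1,3,4,5,6}→10  {2,3,4,5,6}→5
  placing 0:y first → 15 extensions
  placing 1:a first → 6 extensions
total linear extensions = 21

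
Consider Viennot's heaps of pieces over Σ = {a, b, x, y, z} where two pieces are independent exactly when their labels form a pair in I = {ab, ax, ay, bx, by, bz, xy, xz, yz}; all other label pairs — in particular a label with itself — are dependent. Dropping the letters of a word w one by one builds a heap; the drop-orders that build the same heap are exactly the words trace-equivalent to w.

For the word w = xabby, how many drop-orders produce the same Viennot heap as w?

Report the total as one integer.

piece 0:x — minimal
piece 1:a — minimal
piece 2:b — minimal
piece 3:b rests on {2:b}
piece 4:y — minimal
minimal pieces: {0:x, 1:a, 2:b, 4:y}
ways to finish when only these pieces remain (= sum over removing one remaining piece with nothing left below it):
  1 left: {0}→1  {1}→1  {3}→1  {4}→1
  2 left: {0,1}→2  {0,3}→2  {0,4}→2  {1,3}→2  {1,4}→2  {2,3}→1  {3,4}→2
  3 left: {0,1,3}→6  {0,1,4}→6  {0,2,3}→3  {0,3,4}→6  {1,2,3}→3  {1,3,4}→6  {2,3,4}→3
  placing 0:x first → 12 extensions
  placing 1:a first → 12 extensions
  placing 2:b first → 24 extensions
  placing 4:y first → 12 extensions
total linear extensions = 60

60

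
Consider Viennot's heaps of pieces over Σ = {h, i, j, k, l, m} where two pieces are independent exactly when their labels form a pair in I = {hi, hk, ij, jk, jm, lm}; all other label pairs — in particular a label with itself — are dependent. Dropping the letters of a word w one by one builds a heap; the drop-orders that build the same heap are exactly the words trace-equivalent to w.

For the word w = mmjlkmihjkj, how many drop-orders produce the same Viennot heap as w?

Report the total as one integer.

drop 0:m onto floor
drop 1:m onto {0:m}
drop 2:j onto floor
drop 3:l onto {2:j}
drop 4:k onto {1:m, 3:l}
drop 5:m onto {4:k}
drop 6:i onto {5:m}
drop 7:h onto {5:m}
drop 8:j onto {7:h}
drop 9:k onto {6:i}
drop 10:j onto {8:j}
ground layer = {0:m, 2:j}
drop-orders for the pieces not yet dropped (sum over which currently-grounded one goes next):
  1 to go: {9} 1  {10} 1
  2 to go: {6,9} 1  {8,10} 1  {9,10} 2
  3 to go: {6,9,10} 3  {7,8,10} 1  {8,9,10} 3
  4 to go: {6,8,9,10} 6  {7,8,9,10} 4
  5 to go: {6,7,8,9,10} 10
  6 to go: {5,6,7,8,9,10} 10
  7 to go: {4,5,6,7,8,9,10} 10
  8 to go: {1,4,5,6,7,8,9,10} 10  {3,4,5,6,7,8,9,10} 10
  9 to go: {0,1,4,5,6,7,8,9,10} 10  {1,3,4,5,6,7,8,9,10} 20  {2,3,4,5,6,7,8,9,10} 10
  if 0:m drops first: 30 orders
  if 2:j drops first: 30 orders
heap linearizations: 60

60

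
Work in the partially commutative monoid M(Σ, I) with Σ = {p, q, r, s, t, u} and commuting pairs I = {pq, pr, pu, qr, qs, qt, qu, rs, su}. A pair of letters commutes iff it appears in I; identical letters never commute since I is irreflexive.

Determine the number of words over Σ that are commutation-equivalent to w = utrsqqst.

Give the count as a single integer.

#0=u has no predecessor
#1=t depends on [0:u]
#2=r depends on [1:t]
#3=s depends on [1:t]
#4=q has no predecessor
#5=q depends on [4:q]
#6=s depends on [3:s]
#7=t depends on [2:r, 6:s]
sources: [0:u, 4:q]
N(rest) = Σ N(rest − s) over sources s of rest; N(one piece) = 1:
  size 1 → [5]=1  [7]=1
  size 2 → [2,7]=1  [4,5]=1  [5,7]=2  [6,7]=1
  size 3 → [2,5,7]=3  [2,6,7]=2  [3,6,7]=1  [4,5,7]=3  [5,6,7]=3
  size 4 → [2,3,6,7]=3  [2,4,5,7]=6  [2,5,6,7]=8  [3,5,6,7]=4  [4,5,6,7]=6
  size 5 → [1,2,3,6,7]=3  [2,3,5,6,7]=15  [2,4,5,6,7]=20  [3,4,5,6,7]=10
  size 6 → [0,1,2,3,6,7]=3  [1,2,3,5,6,7]=18  [2,3,4,5,6,7]=45
  first=0(u) contributes 63
  first=4(q) contributes 21
|[w]| = 84

84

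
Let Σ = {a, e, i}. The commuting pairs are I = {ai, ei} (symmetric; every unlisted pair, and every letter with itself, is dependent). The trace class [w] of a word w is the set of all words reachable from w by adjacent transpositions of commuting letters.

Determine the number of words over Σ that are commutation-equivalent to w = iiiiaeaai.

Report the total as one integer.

126

0(i) covers ∅
1(i) covers 0:i
2(i) covers 1:i
3(i) covers 2:i
4(a) covers ∅
5(e) covers 4:a
6(a) covers 5:e
7(a) covers 6:a
8(i) covers 3:i
floor of heap: 0:i, 4:a
completions by unplaced set U, small U first (add the entries for U minus each lowest piece of U):
  |U|=1: {7}:1  {8}:1
  |U|=2: {3,8}:1  {6,7}:1  {7,8}:2
  |U|=3: {2,3,8}:1  {3,7,8}:3  {5,6,7}:1  {6,7,8}:3
  |U|=4: {1,2,3,8}:1  {2,3,7,8}:4  {3,6,7,8}:6  {4,5,6,7}:1  {5,6,7,8}:4
  |U|=5: {0,1,2,3,8}:1  {1,2,3,7,8}:5  {2,3,6,7,8}:10  {3,5,6,7,8}:10  {4,5,6,7,8}:5
  |U|=6: {0,1,2,3,7,8}:6  {1,2,3,6,7,8}:15  {2,3,5,6,7,8}:20  {3,4,5,6,7,8}:15
  |U|=7: {0,1,2,3,6,7,8}:21  {1,2,3,5,6,7,8}:35  {2,3,4,5,6,7,8}:35
  start at 0(i): 70
  start at 4(a): 56
sum over floor = 126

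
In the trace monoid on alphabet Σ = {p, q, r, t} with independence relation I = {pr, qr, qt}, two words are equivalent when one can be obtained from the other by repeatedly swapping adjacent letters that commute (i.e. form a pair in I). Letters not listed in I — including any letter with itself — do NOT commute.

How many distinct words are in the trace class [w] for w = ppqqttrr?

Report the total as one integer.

drop 0:p onto floor
drop 1:p onto {0:p}
drop 2:q onto {1:p}
drop 3:q onto {2:q}
drop 4:t onto {1:p}
drop 5:t onto {4:t}
drop 6:r onto {5:t}
drop 7:r onto {6:r}
ground layer = {0:p}
drop-orders for the pieces not yet dropped (sum over which currently-grounded one goes next):
  1 to go: {3} 1  {7} 1
  2 to go: {2,3} 1  {3,7} 2  {6,7} 1
  3 to go: {2,3,7} 3  {3,6,7} 3  {5,6,7} 1
  4 to go: {2,3,6,7} 6  {3,5,6,7} 4  {4,5,6,7} 1
  5 to go: {2,3,5,6,7} 10  {3,4,5,6,7} 5
  6 to go: {2,3,4,5,6,7} 15
  if 0:p drops first: 15 orders

15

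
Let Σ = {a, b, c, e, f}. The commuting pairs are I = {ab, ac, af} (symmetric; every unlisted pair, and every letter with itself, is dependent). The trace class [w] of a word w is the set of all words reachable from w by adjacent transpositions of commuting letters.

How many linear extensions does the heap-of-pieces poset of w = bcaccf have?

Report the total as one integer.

0(b) covers ∅
1(c) covers 0:b
2(a) covers ∅
3(c) covers 1:c
4(c) covers 3:c
5(f) covers 4:c
floor of heap: 0:b, 2:a
completions by unplaced set U, small U first (add the entries for U minus each lowest piece of U):
  |U|=1: {2}:1  {5}:1
  |U|=2: {2,5}:2  {4,5}:1
  |U|=3: {2,4,5}:3  {3,4,5}:1
  |U|=4: {1,3,4,5}:1  {2,3,4,5}:4
  start at 0(b): 5
  start at 2(a): 1
sum over floor = 6

6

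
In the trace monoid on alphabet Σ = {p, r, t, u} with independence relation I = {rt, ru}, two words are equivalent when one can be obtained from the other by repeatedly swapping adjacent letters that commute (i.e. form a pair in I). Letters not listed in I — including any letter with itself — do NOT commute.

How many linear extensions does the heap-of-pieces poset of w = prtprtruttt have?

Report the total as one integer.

piece 0:p — minimal
piece 1:r rests on {0:p}
piece 2:t rests on {0:p}
piece 3:p rests on {1:r, 2:t}
piece 4:r rests on {3:p}
piece 5:t rests on {3:p}
piece 6:r rests on {4:r}
piece 7:u rests on {5:t}
piece 8:t rests on {7:u}
piece 9:t rests on {8:t}
piece 10:t rests on {9:t}
minimal pieces: {0:p}
ways to finish when only these pieces remain (= sum over removing one remaining piece with nothing left below it):
  1 left: {6}→1  {10}→1
  2 left: {4,6}→1  {6,10}→2  {9,10}→1
  3 left: {4,6,10}→3  {6,9,10}→3  {8,9,10}→1
  4 left: {4,6,9,10}→6  {6,8,9,10}→4  {7,8,9,10}→1
  5 left: {4,6,8,9,10}→10  {5,7,8,9,10}→1  {6,7,8,9,10}→5
  6 left: {4,6,7,8,9,10}→15  {5,6,7,8,9,10}→6
  7 left: {4,5,6,7,8,9,10}→21
  8 left: {3,4,5,6,7,8,9,10}→21
  9 left: {1,3,4,5,6,7,8,9,10}→21  {2,3,4,5,6,7,8,9,10}→21
  placing 0:p first → 42 extensions

42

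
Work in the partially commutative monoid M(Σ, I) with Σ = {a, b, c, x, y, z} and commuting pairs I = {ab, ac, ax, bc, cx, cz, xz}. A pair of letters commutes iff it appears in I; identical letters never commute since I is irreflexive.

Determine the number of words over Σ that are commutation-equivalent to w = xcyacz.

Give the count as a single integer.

6

0(x) covers ∅
1(c) covers ∅
2(y) covers 0:x, 1:c
3(a) covers 2:y
4(c) covers 2:y
5(z) covers 3:a
floor of heap: 0:x, 1:c
completions by unplaced set U, small U first (add the entries for U minus each lowest piece of U):
  |U|=1: {4}:1  {5}:1
  |U|=2: {3,5}:1  {4,5}:2
  |U|=3: {3,4,5}:3
  |U|=4: {2,3,4,5}:3
  start at 0(x): 3
  start at 1(c): 3
sum over floor = 6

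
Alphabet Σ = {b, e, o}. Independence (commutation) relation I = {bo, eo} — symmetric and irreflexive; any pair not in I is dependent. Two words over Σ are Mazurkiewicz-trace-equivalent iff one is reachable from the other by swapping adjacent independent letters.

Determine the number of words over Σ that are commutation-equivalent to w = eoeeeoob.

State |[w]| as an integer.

56

drop 0:e onto floor
drop 1:o onto floor
drop 2:e onto {0:e}
drop 3:e onto {2:e}
drop 4:e onto {3:e}
drop 5:o onto {1:o}
drop 6:o onto {5:o}
drop 7:b onto {4:e}
ground layer = {0:e, 1:o}
drop-orders for the pieces not yet dropped (sum over which currently-grounded one goes next):
  1 to go: {6} 1  {7} 1
  2 to go: {4,7} 1  {5,6} 1  {6,7} 2
  3 to go: {1,5,6} 1  {3,4,7} 1  {4,6,7} 3  {5,6,7} 3
  4 to go: {1,5,6,7} 4  {2,3,4,7} 1  {3,4,6,7} 4  {4,5,6,7} 6
  5 to go: {0,2,3,4,7} 1  {1,4,5,6,7} 10  {2,3,4,6,7} 5  {3,4,5,6,7} 10
  6 to go: {0,2,3,4,6,7} 6  {1,3,4,5,6,7} 20  {2,3,4,5,6,7} 15
  if 0:e drops first: 35 orders
  if 1:o drops first: 21 orders
heap linearizations: 56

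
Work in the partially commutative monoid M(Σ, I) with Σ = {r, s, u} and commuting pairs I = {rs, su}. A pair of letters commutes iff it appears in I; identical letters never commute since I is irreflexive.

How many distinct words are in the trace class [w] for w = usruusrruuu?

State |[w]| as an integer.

drop 0:u onto floor
drop 1:s onto floor
drop 2:r onto {0:u}
drop 3:u onto {2:r}
drop 4:u onto {3:u}
drop 5:s onto {1:s}
drop 6:r onto {4:u}
drop 7:r onto {6:r}
drop 8:u onto {7:r}
drop 9:u onto {8:u}
drop 10:u onto {9:u}
ground layer = {0:u, 1:s}
drop-orders for the pieces not yet dropped (sum over which currently-grounded one goes next):
  1 to go: {5} 1  {10} 1
  2 to go: {1,5} 1  {5,10} 2  {9,10} 1
  3 to go: {1,5,10} 3  {5,9,10} 3  {8,9,10} 1
  4 to go: {1,5,9,10} 6  {5,8,9,10} 4  {7,8,9,10} 1
  5 to go: {1,5,8,9,10} 10  {5,7,8,9,10} 5  {6,7,8,9,10} 1
  6 to go: {1,5,7,8,9,10} 15  {4,6,7,8,9,10} 1  {5,6,7,8,9,10} 6
  7 to go: {1,5,6,7,8,9,10} 21  {3,4,6,7,8,9,10} 1  {4,5,6,7,8,9,10} 7
  8 to go: {1,4,5,6,7,8,9,10} 28  {2,3,4,6,7,8,9,10} 1  {3,4,5,6,7,8,9,10} 8
  9 to go: {0,2,3,4,6,7,8,9,10} 1  {1,3,4,5,6,7,8,9,10} 36  {2,3,4,5,6,7,8,9,10} 9
  if 0:u drops first: 45 orders
  if 1:s drops first: 10 orders
heap linearizations: 55

55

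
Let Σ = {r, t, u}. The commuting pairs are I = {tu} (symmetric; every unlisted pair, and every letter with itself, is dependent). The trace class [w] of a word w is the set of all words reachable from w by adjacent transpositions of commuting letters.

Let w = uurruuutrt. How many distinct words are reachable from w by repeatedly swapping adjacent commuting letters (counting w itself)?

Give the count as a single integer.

piece 0:u — minimal
piece 1:u rests on {0:u}
piece 2:r rests on {1:u}
piece 3:r rests on {2:r}
piece 4:u rests on {3:r}
piece 5:u rests on {4:u}
piece 6:u rests on {5:u}
piece 7:t rests on {3:r}
piece 8:r rests on {6:u, 7:t}
piece 9:t rests on {8:r}
minimal pieces: {0:u}
ways to finish when only these pieces remain (= sum over removing one remaining piece with nothing left below it):
  1 left: {9}→1
  2 left: {8,9}→1
  3 left: {6,8,9}→1  {7,8,9}→1
  4 left: {5,6,8,9}→1  {6,7,8,9}→2
  5 left: {4,5,6,8,9}→1  {5,6,7,8,9}→3
  6 left: {4,5,6,7,8,9}→4
  7 left: {3,4,5,6,7,8,9}→4
  8 left: {2,3,4,5,6,7,8,9}→4
  placing 0:u first → 4 extensions

4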